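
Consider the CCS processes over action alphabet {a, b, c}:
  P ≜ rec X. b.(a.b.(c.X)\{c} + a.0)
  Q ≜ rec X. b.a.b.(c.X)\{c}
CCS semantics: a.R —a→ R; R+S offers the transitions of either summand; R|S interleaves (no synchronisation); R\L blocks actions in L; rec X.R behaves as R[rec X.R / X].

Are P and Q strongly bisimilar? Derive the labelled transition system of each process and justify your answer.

P's transition system — 5 states:
  m0 = rec X. b.(a.b.(c.X)\{c} + a.0) has moves =b=> m1
  m1 = a.b.(c.(rec X. b.(a.b.(c.X)\{c} + a.0)))\{c} + a.0 has moves =a=> m2, =a=> m3
  m2 = 0 has moves ∅
  m3 = b.(c.(rec X. b.(a.b.(c.X)\{c} + a.0)))\{c} has moves =b=> m4
  m4 = (c.(rec X. b.(a.b.(c.X)\{c} + a.0)))\{c} has moves ∅
Q's transition system — 4 states:
  n0 = rec X. b.a.b.(c.X)\{c} has moves =b=> n1
  n1 = a.b.(c.(rec X. b.a.b.(c.X)\{c}))\{c} has moves =a=> n2
  n2 = b.(c.(rec X. b.a.b.(c.X)\{c}))\{c} has moves =b=> n3
  n3 = (c.(rec X. b.a.b.(c.X)\{c}))\{c} has moves ∅
Coarsest stable partition (strong bisimilarity classes):
  B0 = {m0}
  B1 = {m1}
  B2 = {m3, n2}
  B3 = {m2, m4, n3}
  B4 = {n0}
  B5 = {n1}
m0 ∈ B0, n0 ∈ B4 → different blocks

not bisimilar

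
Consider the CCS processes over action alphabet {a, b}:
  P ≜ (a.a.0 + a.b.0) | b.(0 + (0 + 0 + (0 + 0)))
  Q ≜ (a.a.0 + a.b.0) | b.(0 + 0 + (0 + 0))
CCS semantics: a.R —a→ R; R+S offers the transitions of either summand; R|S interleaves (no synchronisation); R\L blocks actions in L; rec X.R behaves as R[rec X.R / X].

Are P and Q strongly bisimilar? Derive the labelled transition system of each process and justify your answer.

P's transition system — 8 states:
  s0 = (a.a.0 + a.b.0) | b.(0 + (0 + 0 + (0 + 0))) :: ··a··> s1, ··a··> s2, ··b··> s3
  s1 = a.0 | b.(0 + (0 + 0 + (0 + 0))) :: ··a··> s4, ··b··> s5
  s2 = b.0 | b.(0 + (0 + 0 + (0 + 0))) :: ··b··> s4, ··b··> s6
  s3 = (a.a.0 + a.b.0) | (0 + (0 + 0 + (0 + 0))) :: ··a··> s5, ··a··> s6
  s4 = 0 | b.(0 + (0 + 0 + (0 + 0))) :: ··b··> s7
  s5 = a.0 | (0 + (0 + 0 + (0 + 0))) :: ··a··> s7
  s6 = b.0 | (0 + (0 + 0 + (0 + 0))) :: ··b··> s7
  s7 = 0 | (0 + (0 + 0 + (0 + 0))) :: stopped
Q's transition system — 8 states:
  t0 = (a.a.0 + a.b.0) | b.(0 + 0 + (0 + 0)) :: ··a··> t1, ··a··> t2, ··b··> t3
  t1 = a.0 | b.(0 + 0 + (0 + 0)) :: ··a··> t4, ··b··> t5
  t2 = b.0 | b.(0 + 0 + (0 + 0)) :: ··b··> t4, ··b··> t6
  t3 = (a.a.0 + a.b.0) | (0 + 0 + (0 + 0)) :: ··a··> t5, ··a··> t6
  t4 = 0 | b.(0 + 0 + (0 + 0)) :: ··b··> t7
  t5 = a.0 | (0 + 0 + (0 + 0)) :: ··a··> t7
  t6 = b.0 | (0 + 0 + (0 + 0)) :: ··b··> t7
  t7 = 0 | (0 + 0 + (0 + 0)) :: stopped
Partition-refinement fixed point:
  B0 = {s0, t0}
  B1 = {s3, t3}
  B2 = {s4, s6, t4, t6}
  B3 = {s7, t7}
  B4 = {s5, t5}
  B5 = {s2, t2}
  B6 = {s1, t1}
s0 ∈ B0, t0 ∈ B0 → same block

P ~ Q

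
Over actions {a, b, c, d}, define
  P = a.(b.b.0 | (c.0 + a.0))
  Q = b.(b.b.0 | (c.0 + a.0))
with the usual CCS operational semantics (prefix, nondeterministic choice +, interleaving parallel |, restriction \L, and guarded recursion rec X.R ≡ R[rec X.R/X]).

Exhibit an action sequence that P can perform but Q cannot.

a

P's transition system — 7 states:
  p0 = a.(b.b.0 | (c.0 + a.0)) :: —a→ p1
  p1 = b.b.0 | (c.0 + a.0) :: —a→ p2, —b→ p3, —c→ p2
  p2 = b.b.0 | 0 :: —b→ p4
  p3 = b.0 | (c.0 + a.0) :: —a→ p4, —b→ p5, —c→ p4
  p4 = b.0 | 0 :: —b→ p6
  p5 = 0 | (c.0 + a.0) :: —a→ p6, —c→ p6
  p6 = 0 | 0 :: deadlocked
Q's transition system — 7 states:
  q0 = b.(b.b.0 | (c.0 + a.0)) :: —b→ q1
  q1 = b.b.0 | (c.0 + a.0) :: —a→ q2, —b→ q3, —c→ q2
  q2 = b.b.0 | 0 :: —b→ q4
  q3 = b.0 | (c.0 + a.0) :: —a→ q4, —b→ q5, —c→ q4
  q4 = b.0 | 0 :: —b→ q6
  q5 = 0 | (c.0 + a.0) :: —a→ q6, —c→ q6
  q6 = 0 | 0 :: deadlocked
Trace ⟨a⟩ through P, begin at {p0}:
  step 1 (a): {p1}
  ✓ P
Trace ⟨a⟩ through Q, begin at {q0}:
  step 1 (a): no successor for Q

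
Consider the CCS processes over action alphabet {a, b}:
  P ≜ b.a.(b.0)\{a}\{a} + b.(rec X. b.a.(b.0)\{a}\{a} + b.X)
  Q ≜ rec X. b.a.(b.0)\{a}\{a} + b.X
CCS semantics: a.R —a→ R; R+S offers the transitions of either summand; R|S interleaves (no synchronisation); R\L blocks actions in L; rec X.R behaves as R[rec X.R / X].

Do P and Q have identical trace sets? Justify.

trace-equivalent

LTS(P): 5 reachable states
  u0 = b.a.(b.0)\{a}\{a} + b.(rec X. b.a.(b.0)\{a}\{a} + b.X) :: —b→ u1, —b→ u2
  u1 = a.(b.0)\{a}\{a} :: —a→ u3
  u2 = rec X. b.a.(b.0)\{a}\{a} + b.X :: —b→ u1, —b→ u2
  u3 = (b.0)\{a}\{a} :: —b→ u4
  u4 = 0\{a}\{a} :: ·
LTS(Q): 4 reachable states
  v0 = rec X. b.a.(b.0)\{a}\{a} + b.X :: —b→ v0, —b→ v1
  v1 = a.(b.0)\{a}\{a} :: —a→ v2
  v2 = (b.0)\{a}\{a} :: —b→ v3
  v3 = 0\{a}\{a} :: ·
Partition-refinement fixed point:
  B0 = {u0, u2, v0}
  B1 = {u1, v1}
  B2 = {u3, v2}
  B3 = {u4, v3}
u0 ∈ B0, v0 ∈ B0 → same block
Bisimilar ⇒ trace-equivalent.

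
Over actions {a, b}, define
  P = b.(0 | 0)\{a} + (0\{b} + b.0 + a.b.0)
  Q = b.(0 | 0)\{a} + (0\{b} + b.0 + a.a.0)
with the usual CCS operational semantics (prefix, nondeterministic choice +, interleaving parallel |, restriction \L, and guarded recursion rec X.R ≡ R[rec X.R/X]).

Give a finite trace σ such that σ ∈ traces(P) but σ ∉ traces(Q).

ab

LTS(P): 4 reachable states
  u0 = b.(0 | 0)\{a} + (0\{b} + b.0 + a.b.0) ⊢ ··a··> u1, ··b··> u2, ··b··> u3
  u1 = b.0 ⊢ ··b··> u3
  u2 = (0 | 0)\{a} ⊢ ∅
  u3 = 0 ⊢ ∅
LTS(Q): 4 reachable states
  v0 = b.(0 | 0)\{a} + (0\{b} + b.0 + a.a.0) ⊢ ··a··> v1, ··b··> v2, ··b··> v3
  v1 = a.0 ⊢ ··a··> v3
  v2 = (0 | 0)\{a} ⊢ ∅
  v3 = 0 ⊢ ∅
Executing ab from P (initial set {u0}):
  [1] a ⇒ {u1}
  [2] b ⇒ {u3}
  P completes σ.
Executing ab from Q (initial set {v0}):
  [1] a ⇒ {v1}
  [2] b ⇒ ∅ (Q stuck)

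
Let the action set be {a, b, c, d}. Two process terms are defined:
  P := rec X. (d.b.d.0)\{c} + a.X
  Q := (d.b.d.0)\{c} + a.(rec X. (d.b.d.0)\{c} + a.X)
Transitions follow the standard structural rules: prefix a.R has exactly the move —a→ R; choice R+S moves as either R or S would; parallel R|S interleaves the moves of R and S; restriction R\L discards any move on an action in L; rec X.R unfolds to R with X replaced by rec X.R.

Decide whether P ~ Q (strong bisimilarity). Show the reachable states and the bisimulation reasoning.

LTS(P): 4 reachable states
  s0 = rec X. (d.b.d.0)\{c} + a.X has moves --a--▸ s0, --d--▸ s1
  s1 = (b.d.0)\{c} has moves --b--▸ s2
  s2 = (d.0)\{c} has moves --d--▸ s3
  s3 = 0\{c} has moves ∅
LTS(Q): 5 reachable states
  t0 = (d.b.d.0)\{c} + a.(rec X. (d.b.d.0)\{c} + a.X) has moves --a--▸ t1, --d--▸ t2
  t1 = rec X. (d.b.d.0)\{c} + a.X has moves --a--▸ t1, --d--▸ t2
  t2 = (b.d.0)\{c} has moves --b--▸ t3
  t3 = (d.0)\{c} has moves --d--▸ t4
  t4 = 0\{c} has moves ∅
Bisimilarity quotient blocks:
  B0 = {s0, t0, t1}
  B1 = {s1, t2}
  B2 = {s2, t3}
  B3 = {s3, t4}
s0 ∈ B0, t0 ∈ B0 → same block

P ~ Q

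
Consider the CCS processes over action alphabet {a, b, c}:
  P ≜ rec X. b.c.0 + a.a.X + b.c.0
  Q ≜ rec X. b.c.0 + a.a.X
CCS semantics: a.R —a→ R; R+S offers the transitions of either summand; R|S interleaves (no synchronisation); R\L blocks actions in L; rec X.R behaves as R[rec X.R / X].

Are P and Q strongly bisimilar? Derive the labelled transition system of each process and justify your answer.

P's transition system — 4 states:
  p0 = rec X. b.c.0 + a.a.X + b.c.0 ⊢ --a--▸ p1, --b--▸ p2
  p1 = a.(rec X. b.c.0 + a.a.X + b.c.0) ⊢ --a--▸ p0
  p2 = c.0 ⊢ --c--▸ p3
  p3 = 0 ⊢ ∅
Q's transition system — 4 states:
  q0 = rec X. b.c.0 + a.a.X ⊢ --a--▸ q1, --b--▸ q2
  q1 = a.(rec X. b.c.0 + a.a.X) ⊢ --a--▸ q0
  q2 = c.0 ⊢ --c--▸ q3
  q3 = 0 ⊢ ∅
Bisimilarity quotient blocks:
  B0 = {p0, q0}
  B1 = {p2, q2}
  B2 = {p3, q3}
  B3 = {p1, q1}
p0 ∈ B0, q0 ∈ B0 → same block

YES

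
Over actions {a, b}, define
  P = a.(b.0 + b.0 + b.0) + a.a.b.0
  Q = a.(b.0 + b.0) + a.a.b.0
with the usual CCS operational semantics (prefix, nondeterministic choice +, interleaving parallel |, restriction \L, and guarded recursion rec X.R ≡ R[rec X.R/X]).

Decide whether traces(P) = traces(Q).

LTS(P): 5 reachable states
  p0 = a.(b.0 + b.0 + b.0) + a.a.b.0 | —a→ p1, —a→ p2
  p1 = a.b.0 | —a→ p3
  p2 = b.0 + b.0 + b.0 | —b→ p4
  p3 = b.0 | —b→ p4
  p4 = 0 | deadlocked
LTS(Q): 5 reachable states
  q0 = a.(b.0 + b.0) + a.a.b.0 | —a→ q1, —a→ q2
  q1 = a.b.0 | —a→ q3
  q2 = b.0 + b.0 | —b→ q4
  q3 = b.0 | —b→ q4
  q4 = 0 | deadlocked
Partition-refinement fixed point:
  B0 = {p0, q0}
  B1 = {p1, q1}
  B2 = {p2, p3, q2, q3}
  B3 = {p4, q4}
p0 ∈ B0, q0 ∈ B0 → same block
Bisimilar ⇒ trace-equivalent.

YES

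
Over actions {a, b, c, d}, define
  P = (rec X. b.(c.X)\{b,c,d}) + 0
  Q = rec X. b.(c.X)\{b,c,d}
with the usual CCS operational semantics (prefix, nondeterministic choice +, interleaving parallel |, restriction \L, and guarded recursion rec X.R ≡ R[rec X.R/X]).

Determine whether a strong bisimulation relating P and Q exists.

P ~ Q

Reachable graph of P (2 states):
  p0 = (rec X. b.(c.X)\{b,c,d}) + 0 :: --b--▸ p1
  p1 = (c.(rec X. b.(c.X)\{b,c,d}))\{b,c,d} :: (no moves)
Reachable graph of Q (2 states):
  q0 = rec X. b.(c.X)\{b,c,d} :: --b--▸ q1
  q1 = (c.(rec X. b.(c.X)\{b,c,d}))\{b,c,d} :: (no moves)
Bisimilarity quotient blocks:
  B0 = {p0, q0}
  B1 = {p1, q1}
p0 ∈ B0, q0 ∈ B0 → same block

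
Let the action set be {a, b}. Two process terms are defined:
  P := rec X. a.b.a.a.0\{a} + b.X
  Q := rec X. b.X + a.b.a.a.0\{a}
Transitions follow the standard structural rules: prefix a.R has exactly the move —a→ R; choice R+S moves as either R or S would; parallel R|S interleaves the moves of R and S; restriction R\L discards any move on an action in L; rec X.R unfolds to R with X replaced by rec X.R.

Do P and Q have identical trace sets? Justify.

LTS(P): 5 reachable states
  m0 = rec X. a.b.a.a.0\{a} + b.X → -a-> m1, -b-> m0
  m1 = b.a.a.0\{a} → -b-> m2
  m2 = a.a.0\{a} → -a-> m3
  m3 = a.0\{a} → -a-> m4
  m4 = 0\{a} → ·
LTS(Q): 5 reachable states
  n0 = rec X. b.X + a.b.a.a.0\{a} → -a-> n1, -b-> n0
  n1 = b.a.a.0\{a} → -b-> n2
  n2 = a.a.0\{a} → -a-> n3
  n3 = a.0\{a} → -a-> n4
  n4 = 0\{a} → ·
Bisimilarity quotient blocks:
  B0 = {m0, n0}
  B1 = {m1, n1}
  B2 = {m2, n2}
  B3 = {m3, n3}
  B4 = {m4, n4}
m0 ∈ B0, n0 ∈ B0 → same block
Bisimilar ⇒ trace-equivalent.

trace-equivalent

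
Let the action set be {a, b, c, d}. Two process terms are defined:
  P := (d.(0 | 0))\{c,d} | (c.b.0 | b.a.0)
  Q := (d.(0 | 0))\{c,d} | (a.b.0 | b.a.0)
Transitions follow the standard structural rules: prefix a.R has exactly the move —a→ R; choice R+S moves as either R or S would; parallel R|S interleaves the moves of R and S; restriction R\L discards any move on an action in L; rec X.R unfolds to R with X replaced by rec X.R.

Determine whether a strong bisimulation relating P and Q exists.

LTS(P): 9 reachable states
  s0 = (d.(0 | 0))\{c,d} | (c.b.0 | b.a.0) has moves -b-> s1, -c-> s2
  s1 = (d.(0 | 0))\{c,d} | (c.b.0 | a.0) has moves -a-> s3, -c-> s4
  s2 = (d.(0 | 0))\{c,d} | (b.0 | b.a.0) has moves -b-> s4, -b-> s5
  s3 = (d.(0 | 0))\{c,d} | (c.b.0 | 0) has moves -c-> s6
  s4 = (d.(0 | 0))\{c,d} | (b.0 | a.0) has moves -a-> s6, -b-> s7
  s5 = (d.(0 | 0))\{c,d} | (0 | b.a.0) has moves -b-> s7
  s6 = (d.(0 | 0))\{c,d} | (b.0 | 0) has moves -b-> s8
  s7 = (d.(0 | 0))\{c,d} | (0 | a.0) has moves -a-> s8
  s8 = (d.(0 | 0))\{c,d} | (0 | 0) has moves ∅
LTS(Q): 9 reachable states
  t0 = (d.(0 | 0))\{c,d} | (a.b.0 | b.a.0) has moves -a-> t1, -b-> t2
  t1 = (d.(0 | 0))\{c,d} | (b.0 | b.a.0) has moves -b-> t3, -b-> t4
  t2 = (d.(0 | 0))\{c,d} | (a.b.0 | a.0) has moves -a-> t4, -a-> t5
  t3 = (d.(0 | 0))\{c,d} | (0 | b.a.0) has moves -b-> t6
  t4 = (d.(0 | 0))\{c,d} | (b.0 | a.0) has moves -a-> t7, -b-> t6
  t5 = (d.(0 | 0))\{c,d} | (a.b.0 | 0) has moves -a-> t7
  t6 = (d.(0 | 0))\{c,d} | (0 | a.0) has moves -a-> t8
  t7 = (d.(0 | 0))\{c,d} | (b.0 | 0) has moves -b-> t8
  t8 = (d.(0 | 0))\{c,d} | (0 | 0) has moves ∅
Coarsest stable partition (strong bisimilarity classes):
  B0 = {s0}
  B1 = {s1}
  B2 = {s4, t4}
  B3 = {s6, t7}
  B4 = {s8, t8}
  B5 = {s7, t6}
  B6 = {s3}
  B7 = {s2, t1}
  B8 = {s5, t3}
  B9 = {t0}
  B10 = {t2}
  B11 = {t5}
s0 ∈ B0, t0 ∈ B9 → different blocks

P ≁ Q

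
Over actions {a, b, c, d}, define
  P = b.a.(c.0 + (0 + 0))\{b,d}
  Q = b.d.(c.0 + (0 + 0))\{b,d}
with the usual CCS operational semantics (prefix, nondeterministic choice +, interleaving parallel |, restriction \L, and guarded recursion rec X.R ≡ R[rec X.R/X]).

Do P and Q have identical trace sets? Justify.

Reachable graph of P (4 states):
  s0 = b.a.(c.0 + (0 + 0))\{b,d} :: —b→ s1
  s1 = a.(c.0 + (0 + 0))\{b,d} :: —a→ s2
  s2 = (c.0 + (0 + 0))\{b,d} :: —c→ s3
  s3 = 0\{b,d} :: stopped
Reachable graph of Q (4 states):
  t0 = b.d.(c.0 + (0 + 0))\{b,d} :: —b→ t1
  t1 = d.(c.0 + (0 + 0))\{b,d} :: —d→ t2
  t2 = (c.0 + (0 + 0))\{b,d} :: —c→ t3
  t3 = 0\{b,d} :: stopped
Executing ba from P (initial set {s0}):
  step 1 (b): {s1}
  step 2 (a): {s2}
  ✓ P
Executing ba from Q (initial set {t0}):
  step 1 (b): {t1}
  step 2 (a): ∅  — Q cannot continue

traces(P) ≠ traces(Q) — witness ⟨ba⟩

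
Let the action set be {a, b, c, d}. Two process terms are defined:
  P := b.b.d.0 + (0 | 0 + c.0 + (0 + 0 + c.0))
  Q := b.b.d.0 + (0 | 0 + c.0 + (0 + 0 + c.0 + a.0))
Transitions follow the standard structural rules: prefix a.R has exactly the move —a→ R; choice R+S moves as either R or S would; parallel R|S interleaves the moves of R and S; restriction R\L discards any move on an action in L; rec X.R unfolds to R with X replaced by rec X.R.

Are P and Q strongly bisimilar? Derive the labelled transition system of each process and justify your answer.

Reachable graph of P (4 states):
  u0 = b.b.d.0 + (0 | 0 + c.0 + (0 + 0 + c.0)) :: =b=> u1, =c=> u2
  u1 = b.d.0 :: =b=> u3
  u2 = 0 :: (no moves)
  u3 = d.0 :: =d=> u2
Reachable graph of Q (4 states):
  v0 = b.b.d.0 + (0 | 0 + c.0 + (0 + 0 + c.0 + a.0)) :: =a=> v1, =b=> v2, =c=> v1
  v1 = 0 :: (no moves)
  v2 = b.d.0 :: =b=> v3
  v3 = d.0 :: =d=> v1
Bisimilarity quotient blocks:
  B0 = {u0}
  B1 = {u1, v2}
  B2 = {u3, v3}
  B3 = {u2, v1}
  B4 = {v0}
u0 ∈ B0, v0 ∈ B4 → different blocks

P ≁ Q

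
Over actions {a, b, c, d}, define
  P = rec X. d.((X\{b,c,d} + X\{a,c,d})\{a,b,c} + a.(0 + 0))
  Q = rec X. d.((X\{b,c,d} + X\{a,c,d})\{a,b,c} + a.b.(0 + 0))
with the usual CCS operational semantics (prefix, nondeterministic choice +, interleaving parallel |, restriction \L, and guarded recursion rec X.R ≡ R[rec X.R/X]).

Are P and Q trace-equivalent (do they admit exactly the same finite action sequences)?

trace-distinct — witness ⟨dab⟩

P's transition system — 3 states:
  s0 = rec X. d.((X\{b,c,d} + X\{a,c,d})\{a,b,c} + a.(0 + 0)) ⊢ ··d··> s1
  s1 = ((rec X. d.((X\{b,c,d} + X\{a,c,d})\{a,b,c} + a.(0 + 0)))\{b,c,d} + (rec X. d.((X\{b,c,d} + X\{a,c,d})\{a,b,c} + a.(0 + 0)))\{a,c,d})\{a,b,c} + a.(0 + 0) ⊢ ··a··> s2
  s2 = 0 + 0 ⊢ ∅
Q's transition system — 4 states:
  t0 = rec X. d.((X\{b,c,d} + X\{a,c,d})\{a,b,c} + a.b.(0 + 0)) ⊢ ··d··> t1
  t1 = ((rec X. d.((X\{b,c,d} + X\{a,c,d})\{a,b,c} + a.b.(0 + 0)))\{b,c,d} + (rec X. d.((X\{b,c,d} + X\{a,c,d})\{a,b,c} + a.b.(0 + 0)))\{a,c,d})\{a,b,c} + a.b.(0 + 0) ⊢ ··a··> t2
  t2 = b.(0 + 0) ⊢ ··b··> t3
  t3 = 0 + 0 ⊢ ∅
Trace ⟨dab⟩ through Q, begin at {t0}:
  step 1 (d): {t1}
  step 2 (a): {t2}
  step 3 (b): {t3}
  Q completes σ.
Trace ⟨dab⟩ through P, begin at {s0}:
  step 1 (d): {s1}
  step 2 (a): {s2}
  step 3 (b): no successor for P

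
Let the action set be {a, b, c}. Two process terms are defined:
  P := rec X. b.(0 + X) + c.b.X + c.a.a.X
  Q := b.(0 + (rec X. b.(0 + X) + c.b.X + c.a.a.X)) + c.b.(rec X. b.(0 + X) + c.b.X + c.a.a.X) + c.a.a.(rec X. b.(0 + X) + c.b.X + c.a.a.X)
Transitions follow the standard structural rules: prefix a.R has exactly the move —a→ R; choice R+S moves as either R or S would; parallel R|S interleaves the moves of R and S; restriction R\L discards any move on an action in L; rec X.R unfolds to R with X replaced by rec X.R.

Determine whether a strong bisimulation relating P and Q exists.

YES

LTS(P): 5 reachable states
  p0 = rec X. b.(0 + X) + c.b.X + c.a.a.X ⊢ --b--▸ p1, --c--▸ p2, --c--▸ p3
  p1 = 0 + (rec X. b.(0 + X) + c.b.X + c.a.a.X) ⊢ --b--▸ p1, --c--▸ p2, --c--▸ p3
  p2 = a.a.(rec X. b.(0 + X) + c.b.X + c.a.a.X) ⊢ --a--▸ p4
  p3 = b.(rec X. b.(0 + X) + c.b.X + c.a.a.X) ⊢ --b--▸ p0
  p4 = a.(rec X. b.(0 + X) + c.b.X + c.a.a.X) ⊢ --a--▸ p0
LTS(Q): 6 reachable states
  q0 = b.(0 + (rec X. b.(0 + X) + c.b.X + c.a.a.X)) + c.b.(rec X. b.(0 + X) + c.b.X + c.a.a.X) + c.a.a.(rec X. b.(0 + X) + c.b.X + c.a.a.X) ⊢ --b--▸ q1, --c--▸ q2, --c--▸ q3
  q1 = 0 + (rec X. b.(0 + X) + c.b.X + c.a.a.X) ⊢ --b--▸ q1, --c--▸ q2, --c--▸ q3
  q2 = a.a.(rec X. b.(0 + X) + c.b.X + c.a.a.X) ⊢ --a--▸ q4
  q3 = b.(rec X. b.(0 + X) + c.b.X + c.a.a.X) ⊢ --b--▸ q5
  q4 = a.(rec X. b.(0 + X) + c.b.X + c.a.a.X) ⊢ --a--▸ q5
  q5 = rec X. b.(0 + X) + c.b.X + c.a.a.X ⊢ --b--▸ q1, --c--▸ q2, --c--▸ q3
Coarsest stable partition (strong bisimilarity classes):
  B0 = {p0, p1, q0, q1, q5}
  B1 = {p3, q3}
  B2 = {p2, q2}
  B3 = {p4, q4}
p0 ∈ B0, q0 ∈ B0 → same block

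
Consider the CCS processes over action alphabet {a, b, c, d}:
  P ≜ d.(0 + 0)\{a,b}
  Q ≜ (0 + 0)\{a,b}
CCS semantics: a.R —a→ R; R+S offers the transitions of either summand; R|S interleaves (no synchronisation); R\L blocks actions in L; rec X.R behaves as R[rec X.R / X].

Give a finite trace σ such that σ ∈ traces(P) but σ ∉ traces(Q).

d

Reachable graph of P (2 states):
  p0 = d.(0 + 0)\{a,b} ⊢ =d=> p1
  p1 = (0 + 0)\{a,b} ⊢ (no moves)
Reachable graph of Q (1 states):
  q0 = (0 + 0)\{a,b} ⊢ (no moves)
Executing d from P (initial set {p0}):
  after d @ step 1: {p1}
  ✓ P
Executing d from Q (initial set {q0}):
  after d @ step 1: no successor for Q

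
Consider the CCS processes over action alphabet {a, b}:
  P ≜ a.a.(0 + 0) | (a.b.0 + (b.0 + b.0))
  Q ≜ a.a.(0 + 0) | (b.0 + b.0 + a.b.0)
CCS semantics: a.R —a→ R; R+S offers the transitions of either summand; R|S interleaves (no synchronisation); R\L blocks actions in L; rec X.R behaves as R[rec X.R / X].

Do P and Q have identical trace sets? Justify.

YES

Reachable graph of P (9 states):
  p0 = a.a.(0 + 0) | (a.b.0 + (b.0 + b.0)) → -a-> p1, -a-> p2, -b-> p3
  p1 = a.(0 + 0) | (a.b.0 + (b.0 + b.0)) → -a-> p4, -a-> p5, -b-> p6
  p2 = a.a.(0 + 0) | b.0 → -a-> p5, -b-> p3
  p3 = a.a.(0 + 0) | 0 → -a-> p6
  p4 = (0 + 0) | (a.b.0 + (b.0 + b.0)) → -a-> p7, -b-> p8
  p5 = a.(0 + 0) | b.0 → -a-> p7, -b-> p6
  p6 = a.(0 + 0) | 0 → -a-> p8
  p7 = (0 + 0) | b.0 → -b-> p8
  p8 = (0 + 0) | 0 → deadlocked
Reachable graph of Q (9 states):
  q0 = a.a.(0 + 0) | (b.0 + b.0 + a.b.0) → -a-> q1, -a-> q2, -b-> q3
  q1 = a.(0 + 0) | (b.0 + b.0 + a.b.0) → -a-> q4, -a-> q5, -b-> q6
  q2 = a.a.(0 + 0) | b.0 → -a-> q5, -b-> q3
  q3 = a.a.(0 + 0) | 0 → -a-> q6
  q4 = (0 + 0) | (b.0 + b.0 + a.b.0) → -a-> q7, -b-> q8
  q5 = a.(0 + 0) | b.0 → -a-> q7, -b-> q6
  q6 = a.(0 + 0) | 0 → -a-> q8
  q7 = (0 + 0) | b.0 → -b-> q8
  q8 = (0 + 0) | 0 → deadlocked
Bisimilarity quotient blocks:
  B0 = {p0, q0}
  B1 = {p2, q2}
  B2 = {p5, q5}
  B3 = {p7, q7}
  B4 = {p8, q8}
  B5 = {p6, q6}
  B6 = {p3, q3}
  B7 = {p1, q1}
  B8 = {p4, q4}
p0 ∈ B0, q0 ∈ B0 → same block
Bisimilar ⇒ trace-equivalent.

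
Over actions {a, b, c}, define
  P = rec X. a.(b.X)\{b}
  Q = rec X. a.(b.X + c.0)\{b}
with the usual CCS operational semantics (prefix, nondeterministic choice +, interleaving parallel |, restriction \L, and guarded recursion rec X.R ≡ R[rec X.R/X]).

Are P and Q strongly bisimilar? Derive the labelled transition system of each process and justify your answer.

NO

LTS(P): 2 reachable states
  s0 = rec X. a.(b.X)\{b} → --a--▸ s1
  s1 = (b.(rec X. a.(b.X)\{b}))\{b} → stopped
LTS(Q): 3 reachable states
  t0 = rec X. a.(b.X + c.0)\{b} → --a--▸ t1
  t1 = (b.(rec X. a.(b.X + c.0)\{b}) + c.0)\{b} → --c--▸ t2
  t2 = 0\{b} → stopped
Partition-refinement fixed point:
  B0 = {s0}
  B1 = {s1, t2}
  B2 = {t0}
  B3 = {t1}
s0 ∈ B0, t0 ∈ B2 → different blocks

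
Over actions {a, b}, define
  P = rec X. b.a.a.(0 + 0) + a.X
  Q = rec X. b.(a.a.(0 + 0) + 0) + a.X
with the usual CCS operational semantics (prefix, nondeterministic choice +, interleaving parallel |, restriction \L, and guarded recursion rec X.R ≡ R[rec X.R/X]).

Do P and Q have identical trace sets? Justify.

P's transition system — 4 states:
  s0 = rec X. b.a.a.(0 + 0) + a.X has moves ··a··> s0, ··b··> s1
  s1 = a.a.(0 + 0) has moves ··a··> s2
  s2 = a.(0 + 0) has moves ··a··> s3
  s3 = 0 + 0 has moves stopped
Q's transition system — 4 states:
  t0 = rec X. b.(a.a.(0 + 0) + 0) + a.X has moves ··a··> t0, ··b··> t1
  t1 = a.a.(0 + 0) + 0 has moves ··a··> t2
  t2 = a.(0 + 0) has moves ··a··> t3
  t3 = 0 + 0 has moves stopped
Bisimilarity quotient blocks:
  B0 = {s0, t0}
  B1 = {s1, t1}
  B2 = {s2, t2}
  B3 = {s3, t3}
s0 ∈ B0, t0 ∈ B0 → same block
Bisimilar ⇒ trace-equivalent.

trace-equivalent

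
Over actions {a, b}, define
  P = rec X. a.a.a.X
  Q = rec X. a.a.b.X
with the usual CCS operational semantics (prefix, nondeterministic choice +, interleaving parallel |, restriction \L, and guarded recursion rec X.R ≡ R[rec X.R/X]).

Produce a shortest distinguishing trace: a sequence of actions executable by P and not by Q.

aaa

P's transition system — 3 states:
  p0 = rec X. a.a.a.X ⊢ -a-> p1
  p1 = a.a.(rec X. a.a.a.X) ⊢ -a-> p2
  p2 = a.(rec X. a.a.a.X) ⊢ -a-> p0
Q's transition system — 3 states:
  q0 = rec X. a.a.b.X ⊢ -a-> q1
  q1 = a.b.(rec X. a.a.b.X) ⊢ -a-> q2
  q2 = b.(rec X. a.a.b.X) ⊢ -b-> q0
Run σ = ⟨aaa⟩ on P: start {p0}
  step 1 (a): {p1}
  step 2 (a): {p2}
  step 3 (a): {p0}
  ✓ P
Run σ = ⟨aaa⟩ on Q: start {q0}
  step 1 (a): {q1}
  step 2 (a): {q2}
  step 3 (a): ∅ (Q stuck)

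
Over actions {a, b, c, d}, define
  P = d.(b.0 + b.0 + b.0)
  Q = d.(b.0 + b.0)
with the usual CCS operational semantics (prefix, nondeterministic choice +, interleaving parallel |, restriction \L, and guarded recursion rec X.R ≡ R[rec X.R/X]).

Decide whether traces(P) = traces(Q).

YES

Reachable graph of P (3 states):
  s0 = d.(b.0 + b.0 + b.0) → =d=> s1
  s1 = b.0 + b.0 + b.0 → =b=> s2
  s2 = 0 → stopped
Reachable graph of Q (3 states):
  t0 = d.(b.0 + b.0) → =d=> t1
  t1 = b.0 + b.0 → =b=> t2
  t2 = 0 → stopped
Coarsest stable partition (strong bisimilarity classes):
  B0 = {s0, t0}
  B1 = {s1, t1}
  B2 = {s2, t2}
s0 ∈ B0, t0 ∈ B0 → same block
Bisimilar ⇒ trace-equivalent.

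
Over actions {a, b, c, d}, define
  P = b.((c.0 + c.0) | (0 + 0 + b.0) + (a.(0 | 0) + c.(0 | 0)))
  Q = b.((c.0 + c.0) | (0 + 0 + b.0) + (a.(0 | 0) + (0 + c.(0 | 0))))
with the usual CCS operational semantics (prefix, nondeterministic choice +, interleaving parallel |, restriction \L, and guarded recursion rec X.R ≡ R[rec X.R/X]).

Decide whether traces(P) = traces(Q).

Reachable graph of P (5 states):
  s0 = b.((c.0 + c.0) | (0 + 0 + b.0) + (a.(0 | 0) + c.(0 | 0))) ⊢ --b--▸ s1
  s1 = (c.0 + c.0) | (0 + 0 + b.0) + (a.(0 | 0) + c.(0 | 0)) ⊢ --a--▸ s2, --b--▸ s3, --c--▸ s2, --c--▸ s4
  s2 = 0 | 0 ⊢ ·
  s3 = (c.0 + c.0) | 0 ⊢ --c--▸ s2
  s4 = 0 | (0 + 0 + b.0) ⊢ --b--▸ s2
Reachable graph of Q (5 states):
  t0 = b.((c.0 + c.0) | (0 + 0 + b.0) + (a.(0 | 0) + (0 + c.(0 | 0)))) ⊢ --b--▸ t1
  t1 = (c.0 + c.0) | (0 + 0 + b.0) + (a.(0 | 0) + (0 + c.(0 | 0))) ⊢ --a--▸ t2, --b--▸ t3, --c--▸ t2, --c--▸ t4
  t2 = 0 | 0 ⊢ ·
  t3 = (c.0 + c.0) | 0 ⊢ --c--▸ t2
  t4 = 0 | (0 + 0 + b.0) ⊢ --b--▸ t2
Coarsest stable partition (strong bisimilarity classes):
  B0 = {s0, t0}
  B1 = {s1, t1}
  B2 = {s4, t4}
  B3 = {s2, t2}
  B4 = {s3, t3}
s0 ∈ B0, t0 ∈ B0 → same block
Bisimilar ⇒ trace-equivalent.

traces(P) = traces(Q)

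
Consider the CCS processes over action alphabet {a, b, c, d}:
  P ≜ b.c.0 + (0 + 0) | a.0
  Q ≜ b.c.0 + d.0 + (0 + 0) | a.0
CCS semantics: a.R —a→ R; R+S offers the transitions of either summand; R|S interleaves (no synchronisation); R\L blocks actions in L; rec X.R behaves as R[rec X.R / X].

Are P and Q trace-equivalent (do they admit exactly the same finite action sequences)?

LTS(P): 4 reachable states
  s0 = b.c.0 + (0 + 0) | a.0 | ··a··> s1, ··b··> s2
  s1 = (0 + 0) | 0 | deadlocked
  s2 = c.0 | ··c··> s3
  s3 = 0 | deadlocked
LTS(Q): 4 reachable states
  t0 = b.c.0 + d.0 + (0 + 0) | a.0 | ··a··> t1, ··b··> t2, ··d··> t3
  t1 = (0 + 0) | 0 | deadlocked
  t2 = c.0 | ··c··> t3
  t3 = 0 | deadlocked
Executing d from Q (initial set {t0}):
  [1] d ⇒ {t3}
  — Q admits the full trace.
Executing d from P (initial set {s0}):
  [1] d ⇒ no successor for P

trace-distinct — witness ⟨d⟩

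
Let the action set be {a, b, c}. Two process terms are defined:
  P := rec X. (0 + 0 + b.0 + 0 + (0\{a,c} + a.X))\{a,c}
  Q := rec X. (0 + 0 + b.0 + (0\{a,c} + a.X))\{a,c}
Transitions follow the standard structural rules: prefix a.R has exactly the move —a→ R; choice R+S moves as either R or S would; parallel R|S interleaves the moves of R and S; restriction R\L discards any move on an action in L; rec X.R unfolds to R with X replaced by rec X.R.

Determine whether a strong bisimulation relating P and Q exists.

P ~ Q

P's transition system — 2 states:
  m0 = rec X. (0 + 0 + b.0 + 0 + (0\{a,c} + a.X))\{a,c} → —b→ m1
  m1 = 0\{a,c} → deadlocked
Q's transition system — 2 states:
  n0 = rec X. (0 + 0 + b.0 + (0\{a,c} + a.X))\{a,c} → —b→ n1
  n1 = 0\{a,c} → deadlocked
Partition-refinement fixed point:
  B0 = {m0, n0}
  B1 = {m1, n1}
m0 ∈ B0, n0 ∈ B0 → same block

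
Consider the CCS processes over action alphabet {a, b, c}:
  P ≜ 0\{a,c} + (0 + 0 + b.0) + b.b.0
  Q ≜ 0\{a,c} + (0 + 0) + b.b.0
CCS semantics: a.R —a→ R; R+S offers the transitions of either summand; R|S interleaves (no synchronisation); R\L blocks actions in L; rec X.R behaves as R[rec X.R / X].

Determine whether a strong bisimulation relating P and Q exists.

LTS(P): 3 reachable states
  u0 = 0\{a,c} + (0 + 0 + b.0) + b.b.0 :: -b-> u1, -b-> u2
  u1 = 0 :: stopped
  u2 = b.0 :: -b-> u1
LTS(Q): 3 reachable states
  v0 = 0\{a,c} + (0 + 0) + b.b.0 :: -b-> v1
  v1 = b.0 :: -b-> v2
  v2 = 0 :: stopped
Partition-refinement fixed point:
  B0 = {u0}
  B1 = {u2, v1}
  B2 = {u1, v2}
  B3 = {v0}
u0 ∈ B0, v0 ∈ B3 → different blocks

NO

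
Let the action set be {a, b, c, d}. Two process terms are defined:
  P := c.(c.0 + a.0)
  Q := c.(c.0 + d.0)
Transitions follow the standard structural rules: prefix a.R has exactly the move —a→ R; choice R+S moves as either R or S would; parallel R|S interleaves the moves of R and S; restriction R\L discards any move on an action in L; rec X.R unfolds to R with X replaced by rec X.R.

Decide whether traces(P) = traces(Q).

NO — witness ⟨ca⟩

LTS(P): 3 reachable states
  s0 = c.(c.0 + a.0) :: —c→ s1
  s1 = c.0 + a.0 :: —a→ s2, —c→ s2
  s2 = 0 :: ∅
LTS(Q): 3 reachable states
  t0 = c.(c.0 + d.0) :: —c→ t1
  t1 = c.0 + d.0 :: —c→ t2, —d→ t2
  t2 = 0 :: ∅
Executing ca from P (initial set {s0}):
  after c @ step 1: {s1}
  after a @ step 2: {s2}
  ✓ P
Executing ca from Q (initial set {t0}):
  after c @ step 1: {t1}
  after a @ step 2: no successor for Q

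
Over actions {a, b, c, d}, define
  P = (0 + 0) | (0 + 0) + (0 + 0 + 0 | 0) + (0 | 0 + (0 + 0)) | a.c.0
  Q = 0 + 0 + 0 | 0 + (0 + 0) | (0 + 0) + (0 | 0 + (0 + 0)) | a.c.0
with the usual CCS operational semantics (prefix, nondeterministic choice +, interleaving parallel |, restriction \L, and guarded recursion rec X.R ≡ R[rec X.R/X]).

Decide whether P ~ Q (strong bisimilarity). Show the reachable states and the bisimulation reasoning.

P ~ Q

LTS(P): 3 reachable states
  m0 = (0 + 0) | (0 + 0) + (0 + 0 + 0 | 0) + (0 | 0 + (0 + 0)) | a.c.0 | -a-> m1
  m1 = (0 | 0 + (0 + 0)) | c.0 | -c-> m2
  m2 = (0 | 0 + (0 + 0)) | 0 | ∅
LTS(Q): 3 reachable states
  n0 = 0 + 0 + 0 | 0 + (0 + 0) | (0 + 0) + (0 | 0 + (0 + 0)) | a.c.0 | -a-> n1
  n1 = (0 | 0 + (0 + 0)) | c.0 | -c-> n2
  n2 = (0 | 0 + (0 + 0)) | 0 | ∅
Partition-refinement fixed point:
  B0 = {m0, n0}
  B1 = {m1, n1}
  B2 = {m2, n2}
m0 ∈ B0, n0 ∈ B0 → same block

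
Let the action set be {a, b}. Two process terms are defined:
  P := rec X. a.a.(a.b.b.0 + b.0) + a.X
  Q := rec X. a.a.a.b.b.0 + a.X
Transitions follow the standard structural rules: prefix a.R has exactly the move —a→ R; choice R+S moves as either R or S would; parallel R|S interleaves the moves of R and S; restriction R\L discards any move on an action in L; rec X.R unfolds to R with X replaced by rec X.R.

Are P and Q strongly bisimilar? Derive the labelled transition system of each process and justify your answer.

NO

Reachable graph of P (6 states):
  s0 = rec X. a.a.(a.b.b.0 + b.0) + a.X :: -a-> s0, -a-> s1
  s1 = a.(a.b.b.0 + b.0) :: -a-> s2
  s2 = a.b.b.0 + b.0 :: -a-> s3, -b-> s4
  s3 = b.b.0 :: -b-> s5
  s4 = 0 :: (no moves)
  s5 = b.0 :: -b-> s4
Reachable graph of Q (6 states):
  t0 = rec X. a.a.a.b.b.0 + a.X :: -a-> t0, -a-> t1
  t1 = a.a.b.b.0 :: -a-> t2
  t2 = a.b.b.0 :: -a-> t3
  t3 = b.b.0 :: -b-> t4
  t4 = b.0 :: -b-> t5
  t5 = 0 :: (no moves)
Bisimilarity quotient blocks:
  B0 = {s0}
  B1 = {s1}
  B2 = {s2}
  B3 = {s3, t3}
  B4 = {s5, t4}
  B5 = {s4, t5}
  B6 = {t0}
  B7 = {t1}
  B8 = {t2}
s0 ∈ B0, t0 ∈ B6 → different blocks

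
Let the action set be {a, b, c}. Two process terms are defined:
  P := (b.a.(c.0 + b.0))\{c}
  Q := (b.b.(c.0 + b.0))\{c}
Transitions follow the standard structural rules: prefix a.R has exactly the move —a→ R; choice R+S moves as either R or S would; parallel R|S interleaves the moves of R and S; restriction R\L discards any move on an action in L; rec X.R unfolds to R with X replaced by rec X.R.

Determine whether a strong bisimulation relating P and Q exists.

Reachable graph of P (4 states):
  p0 = (b.a.(c.0 + b.0))\{c} → ··b··> p1
  p1 = (a.(c.0 + b.0))\{c} → ··a··> p2
  p2 = (c.0 + b.0)\{c} → ··b··> p3
  p3 = 0\{c} → deadlocked
Reachable graph of Q (4 states):
  q0 = (b.b.(c.0 + b.0))\{c} → ··b··> q1
  q1 = (b.(c.0 + b.0))\{c} → ··b··> q2
  q2 = (c.0 + b.0)\{c} → ··b··> q3
  q3 = 0\{c} → deadlocked
Bisimilarity quotient blocks:
  B0 = {p0}
  B1 = {p1}
  B2 = {p2, q2}
  B3 = {p3, q3}
  B4 = {q0}
  B5 = {q1}
p0 ∈ B0, q0 ∈ B4 → different blocks

P ≁ Q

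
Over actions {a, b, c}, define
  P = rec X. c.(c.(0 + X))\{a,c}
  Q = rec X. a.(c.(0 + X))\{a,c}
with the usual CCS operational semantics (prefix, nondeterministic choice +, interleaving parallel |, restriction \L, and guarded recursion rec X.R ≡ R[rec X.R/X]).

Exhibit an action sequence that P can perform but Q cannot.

LTS(P): 2 reachable states
  m0 = rec X. c.(c.(0 + X))\{a,c} | --c--▸ m1
  m1 = (c.(0 + (rec X. c.(c.(0 + X))\{a,c})))\{a,c} | (no moves)
LTS(Q): 2 reachable states
  n0 = rec X. a.(c.(0 + X))\{a,c} | --a--▸ n1
  n1 = (c.(0 + (rec X. a.(c.(0 + X))\{a,c})))\{a,c} | (no moves)
Trace ⟨c⟩ through P, begin at {m0}:
  [1] c ⇒ {m1}
  ✓ P
Trace ⟨c⟩ through Q, begin at {n0}:
  [1] c ⇒ no successor for Q

c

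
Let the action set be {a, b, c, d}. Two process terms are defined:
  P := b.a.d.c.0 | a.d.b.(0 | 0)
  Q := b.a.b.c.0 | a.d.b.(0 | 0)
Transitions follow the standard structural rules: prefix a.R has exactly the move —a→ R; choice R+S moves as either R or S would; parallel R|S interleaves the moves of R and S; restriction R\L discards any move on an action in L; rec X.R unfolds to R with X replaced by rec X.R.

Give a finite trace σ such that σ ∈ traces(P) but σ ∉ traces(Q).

Reachable graph of P (20 states):
  p0 = b.a.d.c.0 | a.d.b.(0 | 0) | —a→ p1, —b→ p2
  p1 = b.a.d.c.0 | d.b.(0 | 0) | —b→ p3, —d→ p4
  p2 = a.d.c.0 | a.d.b.(0 | 0) | —a→ p3, —a→ p5
  p3 = a.d.c.0 | d.b.(0 | 0) | —a→ p6, —d→ p7
  p4 = b.a.d.c.0 | b.(0 | 0) | —b→ p7, —b→ p8
  p5 = d.c.0 | a.d.b.(0 | 0) | —a→ p6, —d→ p9
  p6 = d.c.0 | d.b.(0 | 0) | —d→ p10, —d→ p11
  p7 = a.d.c.0 | b.(0 | 0) | —a→ p11, —b→ p12
  p8 = b.a.d.c.0 | (0 | 0) | —b→ p12
  p9 = c.0 | a.d.b.(0 | 0) | —a→ p10, —c→ p13
  p10 = c.0 | d.b.(0 | 0) | —c→ p14, —d→ p15
  p11 = d.c.0 | b.(0 | 0) | —b→ p16, —d→ p15
  p12 = a.d.c.0 | (0 | 0) | —a→ p16
  p13 = 0 | a.d.b.(0 | 0) | —a→ p14
  p14 = 0 | d.b.(0 | 0) | —d→ p17
  p15 = c.0 | b.(0 | 0) | —b→ p18, —c→ p17
  p16 = d.c.0 | (0 | 0) | —d→ p18
  p17 = 0 | b.(0 | 0) | —b→ p19
  p18 = c.0 | (0 | 0) | —c→ p19
  p19 = 0 | (0 | 0) | stopped
Reachable graph of Q (20 states):
  q0 = b.a.b.c.0 | a.d.b.(0 | 0) | —a→ q1, —b→ q2
  q1 = b.a.b.c.0 | d.b.(0 | 0) | —b→ q3, —d→ q4
  q2 = a.b.c.0 | a.d.b.(0 | 0) | —a→ q3, —a→ q5
  q3 = a.b.c.0 | d.b.(0 | 0) | —a→ q6, —d→ q7
  q4 = b.a.b.c.0 | b.(0 | 0) | —b→ q7, —b→ q8
  q5 = b.c.0 | a.d.b.(0 | 0) | —a→ q6, —b→ q9
  q6 = b.c.0 | d.b.(0 | 0) | —b→ q10, —d→ q11
  q7 = a.b.c.0 | b.(0 | 0) | —a→ q11, —b→ q12
  q8 = b.a.b.c.0 | (0 | 0) | —b→ q12
  q9 = c.0 | a.d.b.(0 | 0) | —a→ q10, —c→ q13
  q10 = c.0 | d.b.(0 | 0) | —c→ q14, —d→ q15
  q11 = b.c.0 | b.(0 | 0) | —b→ q15, —b→ q16
  q12 = a.b.c.0 | (0 | 0) | —a→ q16
  q13 = 0 | a.d.b.(0 | 0) | —a→ q14
  q14 = 0 | d.b.(0 | 0) | —d→ q17
  q15 = c.0 | b.(0 | 0) | —b→ q18, —c→ q17
  q16 = b.c.0 | (0 | 0) | —b→ q18
  q17 = 0 | b.(0 | 0) | —b→ q19
  q18 = c.0 | (0 | 0) | —c→ q19
  q19 = 0 | (0 | 0) | stopped
Trace ⟨badc⟩ through P, begin at {p0}:
  after b @ step 1: {p2}
  after a @ step 2: {p3, p5}
  after d @ step 3: {p7, p9}
  after c @ step 4: {p13}
  ✓ P
Trace ⟨badc⟩ through Q, begin at {q0}:
  after b @ step 1: {q2}
  after a @ step 2: {q3, q5}
  after d @ step 3: {q7}
  after c @ step 4: ∅  — Q cannot continue

badc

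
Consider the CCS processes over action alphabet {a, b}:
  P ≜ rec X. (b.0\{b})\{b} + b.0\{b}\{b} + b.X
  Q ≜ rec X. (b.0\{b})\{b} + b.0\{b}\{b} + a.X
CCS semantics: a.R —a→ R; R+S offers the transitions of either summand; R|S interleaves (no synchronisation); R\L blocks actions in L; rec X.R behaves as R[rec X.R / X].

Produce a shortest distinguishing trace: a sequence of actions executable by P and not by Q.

bb

P's transition system — 2 states:
  u0 = rec X. (b.0\{b})\{b} + b.0\{b}\{b} + b.X | ··b··> u0, ··b··> u1
  u1 = 0\{b}\{b} | stopped
Q's transition system — 2 states:
  v0 = rec X. (b.0\{b})\{b} + b.0\{b}\{b} + a.X | ··a··> v0, ··b··> v1
  v1 = 0\{b}\{b} | stopped
Run σ = ⟨bb⟩ on P: start {u0}
  step 1 (b): {u0, u1}
  step 2 (b): {u0, u1}
  P completes σ.
Run σ = ⟨bb⟩ on Q: start {v0}
  step 1 (b): {v1}
  step 2 (b): no successor for Q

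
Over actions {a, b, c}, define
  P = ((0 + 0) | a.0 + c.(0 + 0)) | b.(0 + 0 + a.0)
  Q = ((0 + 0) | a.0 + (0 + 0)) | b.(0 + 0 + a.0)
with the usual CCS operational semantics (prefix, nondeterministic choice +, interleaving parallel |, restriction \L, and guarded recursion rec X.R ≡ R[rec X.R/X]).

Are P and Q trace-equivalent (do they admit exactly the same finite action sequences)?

Reachable graph of P (9 states):
  p0 = ((0 + 0) | a.0 + c.(0 + 0)) | b.(0 + 0 + a.0) has moves ··a··> p1, ··b··> p2, ··c··> p3
  p1 = (0 + 0) | 0 | b.(0 + 0 + a.0) has moves ··b··> p4
  p2 = ((0 + 0) | a.0 + c.(0 + 0)) | (0 + 0 + a.0) has moves ··a··> p4, ··a··> p5, ··c··> p6
  p3 = (0 + 0) | b.(0 + 0 + a.0) has moves ··b··> p6
  p4 = (0 + 0) | 0 | (0 + 0 + a.0) has moves ··a··> p7
  p5 = ((0 + 0) | a.0 + c.(0 + 0)) | 0 has moves ··a··> p7, ··c··> p8
  p6 = (0 + 0) | (0 + 0 + a.0) has moves ··a··> p8
  p7 = (0 + 0) | 0 | 0 has moves stopped
  p8 = (0 + 0) | 0 has moves stopped
Reachable graph of Q (6 states):
  q0 = ((0 + 0) | a.0 + (0 + 0)) | b.(0 + 0 + a.0) has moves ··a··> q1, ··b··> q2
  q1 = (0 + 0) | 0 | b.(0 + 0 + a.0) has moves ··b··> q3
  q2 = ((0 + 0) | a.0 + (0 + 0)) | (0 + 0 + a.0) has moves ··a··> q3, ··a··> q4
  q3 = (0 + 0) | 0 | (0 + 0 + a.0) has moves ··a··> q5
  q4 = ((0 + 0) | a.0 + (0 + 0)) | 0 has moves ··a··> q5
  q5 = (0 + 0) | 0 | 0 has moves stopped
Executing c from P (initial set {p0}):
  [1] c ⇒ {p3}
  ✓ P
Executing c from Q (initial set {q0}):
  [1] c ⇒ ∅ (Q stuck)

trace-distinct — witness ⟨c⟩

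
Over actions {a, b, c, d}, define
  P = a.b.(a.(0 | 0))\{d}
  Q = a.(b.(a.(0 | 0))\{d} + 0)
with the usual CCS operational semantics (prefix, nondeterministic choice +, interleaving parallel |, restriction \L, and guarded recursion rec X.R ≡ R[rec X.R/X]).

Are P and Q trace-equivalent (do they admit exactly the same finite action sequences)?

P's transition system — 4 states:
  u0 = a.b.(a.(0 | 0))\{d} → -a-> u1
  u1 = b.(a.(0 | 0))\{d} → -b-> u2
  u2 = (a.(0 | 0))\{d} → -a-> u3
  u3 = (0 | 0)\{d} → ∅
Q's transition system — 4 states:
  v0 = a.(b.(a.(0 | 0))\{d} + 0) → -a-> v1
  v1 = b.(a.(0 | 0))\{d} + 0 → -b-> v2
  v2 = (a.(0 | 0))\{d} → -a-> v3
  v3 = (0 | 0)\{d} → ∅
Partition-refinement fixed point:
  B0 = {u0, v0}
  B1 = {u1, v1}
  B2 = {u2, v2}
  B3 = {u3, v3}
u0 ∈ B0, v0 ∈ B0 → same block
Bisimilar ⇒ trace-equivalent.

trace-equivalent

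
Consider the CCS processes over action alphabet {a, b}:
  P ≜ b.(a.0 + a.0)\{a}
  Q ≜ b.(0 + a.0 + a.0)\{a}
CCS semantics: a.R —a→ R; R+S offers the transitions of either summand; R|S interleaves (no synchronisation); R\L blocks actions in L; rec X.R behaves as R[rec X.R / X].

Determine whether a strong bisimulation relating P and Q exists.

bisimilar

LTS(P): 2 reachable states
  s0 = b.(a.0 + a.0)\{a} | -b-> s1
  s1 = (a.0 + a.0)\{a} | ∅
LTS(Q): 2 reachable states
  t0 = b.(0 + a.0 + a.0)\{a} | -b-> t1
  t1 = (0 + a.0 + a.0)\{a} | ∅
Partition-refinement fixed point:
  B0 = {s0, t0}
  B1 = {s1, t1}
s0 ∈ B0, t0 ∈ B0 → same block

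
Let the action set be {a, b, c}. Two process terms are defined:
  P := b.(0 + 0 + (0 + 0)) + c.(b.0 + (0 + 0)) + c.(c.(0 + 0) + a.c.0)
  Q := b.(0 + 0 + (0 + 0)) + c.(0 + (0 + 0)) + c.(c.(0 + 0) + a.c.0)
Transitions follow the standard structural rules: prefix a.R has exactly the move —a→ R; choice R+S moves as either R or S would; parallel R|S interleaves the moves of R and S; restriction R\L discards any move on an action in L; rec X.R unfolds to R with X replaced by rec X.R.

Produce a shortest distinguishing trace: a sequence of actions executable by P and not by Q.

LTS(P): 7 reachable states
  u0 = b.(0 + 0 + (0 + 0)) + c.(b.0 + (0 + 0)) + c.(c.(0 + 0) + a.c.0) ⊢ --b--▸ u1, --c--▸ u2, --c--▸ u3
  u1 = 0 + 0 + (0 + 0) ⊢ deadlocked
  u2 = b.0 + (0 + 0) ⊢ --b--▸ u4
  u3 = c.(0 + 0) + a.c.0 ⊢ --a--▸ u5, --c--▸ u6
  u4 = 0 ⊢ deadlocked
  u5 = c.0 ⊢ --c--▸ u4
  u6 = 0 + 0 ⊢ deadlocked
LTS(Q): 7 reachable states
  v0 = b.(0 + 0 + (0 + 0)) + c.(0 + (0 + 0)) + c.(c.(0 + 0) + a.c.0) ⊢ --b--▸ v1, --c--▸ v2, --c--▸ v3
  v1 = 0 + 0 + (0 + 0) ⊢ deadlocked
  v2 = 0 + (0 + 0) ⊢ deadlocked
  v3 = c.(0 + 0) + a.c.0 ⊢ --a--▸ v4, --c--▸ v5
  v4 = c.0 ⊢ --c--▸ v6
  v5 = 0 + 0 ⊢ deadlocked
  v6 = 0 ⊢ deadlocked
Executing cb from P (initial set {u0}):
  step 1 (c): {u2, u3}
  step 2 (b): {u4}
  — P admits the full trace.
Executing cb from Q (initial set {v0}):
  step 1 (c): {v2, v3}
  step 2 (b): ∅  — Q cannot continue

cb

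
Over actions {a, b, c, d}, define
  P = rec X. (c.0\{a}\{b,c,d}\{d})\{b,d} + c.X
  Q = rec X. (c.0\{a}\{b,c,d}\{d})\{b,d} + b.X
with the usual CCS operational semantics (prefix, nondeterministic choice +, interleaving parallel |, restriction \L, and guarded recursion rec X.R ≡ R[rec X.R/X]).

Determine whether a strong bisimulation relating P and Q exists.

LTS(P): 2 reachable states
  p0 = rec X. (c.0\{a}\{b,c,d}\{d})\{b,d} + c.X has moves --c--▸ p0, --c--▸ p1
  p1 = 0\{a}\{b,c,d}\{d}\{b,d} has moves deadlocked
LTS(Q): 2 reachable states
  q0 = rec X. (c.0\{a}\{b,c,d}\{d})\{b,d} + b.X has moves --b--▸ q0, --c--▸ q1
  q1 = 0\{a}\{b,c,d}\{d}\{b,d} has moves deadlocked
Bisimilarity quotient blocks:
  B0 = {p0}
  B1 = {p1, q1}
  B2 = {q0}
p0 ∈ B0, q0 ∈ B2 → different blocks

not bisimilar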